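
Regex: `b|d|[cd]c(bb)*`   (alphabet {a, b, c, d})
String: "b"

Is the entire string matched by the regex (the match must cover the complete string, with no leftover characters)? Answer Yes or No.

Yes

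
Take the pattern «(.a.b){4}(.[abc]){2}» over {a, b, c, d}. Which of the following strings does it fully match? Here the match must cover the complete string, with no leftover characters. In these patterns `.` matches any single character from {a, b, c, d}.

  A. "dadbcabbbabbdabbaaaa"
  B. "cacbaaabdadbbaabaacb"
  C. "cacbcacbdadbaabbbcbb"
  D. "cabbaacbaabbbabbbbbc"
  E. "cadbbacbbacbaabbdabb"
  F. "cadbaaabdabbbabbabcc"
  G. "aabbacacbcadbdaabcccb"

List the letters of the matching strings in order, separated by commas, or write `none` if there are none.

A, B, C, D, E, F

A → match
B → match
C → match
D → match
E → match
F → match
G → no match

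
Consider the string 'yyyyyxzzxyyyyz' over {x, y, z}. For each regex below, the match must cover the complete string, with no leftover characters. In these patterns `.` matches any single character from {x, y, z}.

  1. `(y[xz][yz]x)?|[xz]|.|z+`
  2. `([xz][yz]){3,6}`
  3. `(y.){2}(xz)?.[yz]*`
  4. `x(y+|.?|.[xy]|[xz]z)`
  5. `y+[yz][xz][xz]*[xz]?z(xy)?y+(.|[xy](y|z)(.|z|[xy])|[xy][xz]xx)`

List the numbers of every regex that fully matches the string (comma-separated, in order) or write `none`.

5

1 → no match
2 → no match
3 → no match
4 → no match — must start with 'x'
5 → match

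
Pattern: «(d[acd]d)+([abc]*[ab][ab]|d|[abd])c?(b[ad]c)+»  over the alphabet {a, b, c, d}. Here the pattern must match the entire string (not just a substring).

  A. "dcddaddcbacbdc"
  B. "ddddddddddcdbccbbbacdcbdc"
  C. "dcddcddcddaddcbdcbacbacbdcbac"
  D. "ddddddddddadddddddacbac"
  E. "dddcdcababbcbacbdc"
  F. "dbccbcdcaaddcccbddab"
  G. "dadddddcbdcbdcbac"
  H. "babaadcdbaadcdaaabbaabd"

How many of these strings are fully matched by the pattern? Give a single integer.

4

A → match
B → no match
C → match
D → match
E → no match
F → no match — must end with "c"
G → match
H → no match — must start with "d"
Total matched: 4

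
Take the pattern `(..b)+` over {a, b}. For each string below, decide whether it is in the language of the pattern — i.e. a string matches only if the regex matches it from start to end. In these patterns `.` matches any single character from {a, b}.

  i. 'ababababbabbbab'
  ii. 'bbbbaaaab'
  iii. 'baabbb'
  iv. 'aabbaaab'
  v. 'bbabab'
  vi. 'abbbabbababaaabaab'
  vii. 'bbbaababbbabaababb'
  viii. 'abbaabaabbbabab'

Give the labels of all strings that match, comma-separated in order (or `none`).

vii

i → no match
ii. 'bbbbaaaab' → no match
iii. 'baabbb' → no match
iv. 'aabbaaab' → no match
v. 'bbabab' → no match
vi → no match
vii → match
viii → no match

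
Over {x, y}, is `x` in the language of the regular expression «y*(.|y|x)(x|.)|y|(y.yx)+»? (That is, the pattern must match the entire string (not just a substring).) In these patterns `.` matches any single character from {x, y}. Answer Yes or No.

No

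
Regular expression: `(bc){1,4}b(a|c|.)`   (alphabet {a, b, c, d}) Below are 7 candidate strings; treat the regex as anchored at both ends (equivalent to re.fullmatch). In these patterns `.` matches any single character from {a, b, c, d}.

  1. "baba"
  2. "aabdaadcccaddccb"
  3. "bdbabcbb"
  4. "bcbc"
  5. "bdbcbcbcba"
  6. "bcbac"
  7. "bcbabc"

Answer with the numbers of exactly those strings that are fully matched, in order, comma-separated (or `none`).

1 → no match — must start with "bc"
2 → no match — must start with "bc"
3 → no match — must start with "bc"
4 → match
5 → no match — must start with "bc"
6 → no match
7 → no match

4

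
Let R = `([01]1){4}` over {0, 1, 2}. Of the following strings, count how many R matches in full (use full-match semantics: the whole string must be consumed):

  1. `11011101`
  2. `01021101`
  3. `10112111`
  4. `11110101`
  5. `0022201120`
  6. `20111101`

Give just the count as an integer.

1 → match
2 → no match
3 → no match
4 → match
5 → no match — must end with `1`
6 → no match
Total matched: 2

2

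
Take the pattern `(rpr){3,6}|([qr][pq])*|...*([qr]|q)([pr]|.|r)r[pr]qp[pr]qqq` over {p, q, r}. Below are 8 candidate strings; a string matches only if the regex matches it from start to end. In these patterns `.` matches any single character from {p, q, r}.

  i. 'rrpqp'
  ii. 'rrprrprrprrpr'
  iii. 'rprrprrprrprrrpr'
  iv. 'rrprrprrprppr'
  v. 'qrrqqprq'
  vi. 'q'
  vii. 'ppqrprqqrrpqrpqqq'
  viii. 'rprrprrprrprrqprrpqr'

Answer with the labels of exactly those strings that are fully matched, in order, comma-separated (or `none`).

none

i → no match
ii → no match
iii → no match
iv → no match
v → no match
vi → no match
vii → no match
viii → no match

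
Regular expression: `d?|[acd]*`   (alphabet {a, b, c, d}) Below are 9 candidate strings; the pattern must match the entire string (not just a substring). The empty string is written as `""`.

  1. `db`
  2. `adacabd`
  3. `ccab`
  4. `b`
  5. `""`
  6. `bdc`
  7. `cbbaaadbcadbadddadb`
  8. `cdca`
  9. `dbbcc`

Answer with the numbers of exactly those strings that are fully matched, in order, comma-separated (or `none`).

1. `db` → no match
2. `adacabd` → no match
3. `ccab` → no match
4. `b` → no match
5. `""` → match
6. `bdc` → no match
7 → no match
8. `cdca` → match
9. `dbbcc` → no match

5, 8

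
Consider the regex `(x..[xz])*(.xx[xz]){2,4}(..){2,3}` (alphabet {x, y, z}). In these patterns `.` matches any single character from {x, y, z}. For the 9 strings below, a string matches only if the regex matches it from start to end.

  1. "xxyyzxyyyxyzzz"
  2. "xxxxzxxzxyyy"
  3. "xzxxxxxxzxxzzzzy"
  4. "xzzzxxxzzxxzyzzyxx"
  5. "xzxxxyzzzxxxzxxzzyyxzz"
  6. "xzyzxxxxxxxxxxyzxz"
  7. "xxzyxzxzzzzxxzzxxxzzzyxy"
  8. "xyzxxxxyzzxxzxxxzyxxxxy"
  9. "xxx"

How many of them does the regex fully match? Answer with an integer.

1 → no match
2 → match
3 → match
4 → match
5 → match
6 → match
7 → no match
8 → no match
9 → no match
Total matched: 5

5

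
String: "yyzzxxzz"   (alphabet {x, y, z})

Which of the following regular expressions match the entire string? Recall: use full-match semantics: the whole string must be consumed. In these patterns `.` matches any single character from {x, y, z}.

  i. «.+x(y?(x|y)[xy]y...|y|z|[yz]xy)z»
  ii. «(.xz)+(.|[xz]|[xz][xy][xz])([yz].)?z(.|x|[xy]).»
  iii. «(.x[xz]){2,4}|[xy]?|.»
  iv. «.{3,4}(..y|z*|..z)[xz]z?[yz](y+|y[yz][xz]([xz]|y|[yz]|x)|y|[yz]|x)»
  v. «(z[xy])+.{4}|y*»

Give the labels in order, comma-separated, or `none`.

i → match
ii → no match
iii → no match
iv → no match
v → no match

i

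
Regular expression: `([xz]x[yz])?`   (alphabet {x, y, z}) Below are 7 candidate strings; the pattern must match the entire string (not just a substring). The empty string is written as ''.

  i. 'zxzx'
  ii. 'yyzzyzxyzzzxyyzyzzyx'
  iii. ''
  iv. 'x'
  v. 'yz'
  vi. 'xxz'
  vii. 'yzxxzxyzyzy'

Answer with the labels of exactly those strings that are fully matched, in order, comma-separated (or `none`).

i → no match
ii → no match
iii → match
iv → no match
v → no match
vi → match
vii → no match

iii, vi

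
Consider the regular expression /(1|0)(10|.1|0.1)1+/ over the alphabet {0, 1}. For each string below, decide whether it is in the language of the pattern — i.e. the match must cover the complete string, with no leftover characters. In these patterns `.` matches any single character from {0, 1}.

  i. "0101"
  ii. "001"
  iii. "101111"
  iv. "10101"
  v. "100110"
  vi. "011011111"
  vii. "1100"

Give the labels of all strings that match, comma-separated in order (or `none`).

i, iii

i → match
ii → no match
iii → match
iv → no match
v → no match — must end with "1"
vi → no match
vii → no match — must end with "1"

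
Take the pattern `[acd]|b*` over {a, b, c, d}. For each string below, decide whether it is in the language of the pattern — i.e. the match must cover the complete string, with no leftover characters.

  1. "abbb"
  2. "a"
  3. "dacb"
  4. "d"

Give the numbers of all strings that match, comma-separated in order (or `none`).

2, 4

1. "abbb" → no match
2. "a" → match
3. "dacb" → no match
4. "d" → match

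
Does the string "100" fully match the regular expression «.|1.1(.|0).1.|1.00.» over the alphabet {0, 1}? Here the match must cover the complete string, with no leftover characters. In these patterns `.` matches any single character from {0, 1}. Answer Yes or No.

No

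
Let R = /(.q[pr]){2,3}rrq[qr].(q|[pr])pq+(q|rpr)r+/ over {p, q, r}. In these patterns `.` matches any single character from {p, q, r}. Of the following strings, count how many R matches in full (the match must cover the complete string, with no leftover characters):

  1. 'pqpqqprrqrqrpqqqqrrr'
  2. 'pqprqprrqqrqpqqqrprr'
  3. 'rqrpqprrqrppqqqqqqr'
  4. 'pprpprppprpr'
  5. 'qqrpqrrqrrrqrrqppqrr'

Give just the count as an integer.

2

1 → match
2 → match
3 → no match
4 → no match
5 → no match
Total matched: 2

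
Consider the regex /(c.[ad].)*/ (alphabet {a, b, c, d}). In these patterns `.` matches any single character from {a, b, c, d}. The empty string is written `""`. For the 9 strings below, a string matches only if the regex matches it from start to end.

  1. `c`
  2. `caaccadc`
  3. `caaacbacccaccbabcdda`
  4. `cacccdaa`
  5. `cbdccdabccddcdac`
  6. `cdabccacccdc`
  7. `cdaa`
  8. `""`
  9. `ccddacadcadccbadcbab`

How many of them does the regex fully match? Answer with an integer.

6

1. `c` → no match
2. `caaccadc` → match
3 → match
4. `cacccdaa` → no match
5 → match
6. `cdabccacccdc` → match
7. `cdaa` → match
8. `""` → match
9 → no match
Total matched: 6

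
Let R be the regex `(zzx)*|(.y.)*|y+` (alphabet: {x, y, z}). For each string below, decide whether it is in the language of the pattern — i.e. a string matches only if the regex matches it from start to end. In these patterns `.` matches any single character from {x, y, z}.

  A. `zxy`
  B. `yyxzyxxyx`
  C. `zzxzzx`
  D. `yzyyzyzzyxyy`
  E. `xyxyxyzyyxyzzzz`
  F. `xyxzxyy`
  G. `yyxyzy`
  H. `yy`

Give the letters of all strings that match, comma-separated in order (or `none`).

A → no match
B → match
C → match
D → no match
E → no match
F → no match
G → no match
H → match

B, C, H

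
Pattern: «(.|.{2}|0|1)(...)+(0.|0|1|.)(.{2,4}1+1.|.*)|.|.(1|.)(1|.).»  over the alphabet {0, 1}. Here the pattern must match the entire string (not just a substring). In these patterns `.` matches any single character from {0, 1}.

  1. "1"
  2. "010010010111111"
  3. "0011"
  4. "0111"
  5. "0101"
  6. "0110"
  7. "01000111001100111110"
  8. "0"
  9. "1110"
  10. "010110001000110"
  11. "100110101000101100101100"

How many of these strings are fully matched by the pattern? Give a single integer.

1 → match
2 → match
3 → match
4 → match
5 → match
6 → match
7 → match
8 → match
9 → match
10 → match
11 → match
Total matched: 11

11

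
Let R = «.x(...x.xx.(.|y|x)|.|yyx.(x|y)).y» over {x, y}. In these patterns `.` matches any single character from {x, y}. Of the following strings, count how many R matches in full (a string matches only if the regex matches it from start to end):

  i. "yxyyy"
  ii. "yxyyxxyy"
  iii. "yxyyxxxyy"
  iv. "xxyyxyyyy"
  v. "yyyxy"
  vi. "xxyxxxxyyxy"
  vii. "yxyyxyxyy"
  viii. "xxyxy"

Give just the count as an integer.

i. "yxyyy" → match
ii. "yxyyxxyy" → no match
iii. "yxyyxxxyy" → match
iv. "xxyyxyyyy" → match
v. "yyyxy" → no match
vi. "xxyxxxxyyxy" → no match
vii. "yxyyxyxyy" → match
viii. "xxyxy" → match
Total matched: 5

5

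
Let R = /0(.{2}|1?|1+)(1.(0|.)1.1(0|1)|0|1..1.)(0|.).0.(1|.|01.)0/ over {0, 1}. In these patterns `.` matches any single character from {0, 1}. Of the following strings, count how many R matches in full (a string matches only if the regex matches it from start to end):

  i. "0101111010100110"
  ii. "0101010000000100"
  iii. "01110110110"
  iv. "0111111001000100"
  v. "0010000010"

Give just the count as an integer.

4

i → match
ii → no match
iii → match
iv → match
v → match
Total matched: 4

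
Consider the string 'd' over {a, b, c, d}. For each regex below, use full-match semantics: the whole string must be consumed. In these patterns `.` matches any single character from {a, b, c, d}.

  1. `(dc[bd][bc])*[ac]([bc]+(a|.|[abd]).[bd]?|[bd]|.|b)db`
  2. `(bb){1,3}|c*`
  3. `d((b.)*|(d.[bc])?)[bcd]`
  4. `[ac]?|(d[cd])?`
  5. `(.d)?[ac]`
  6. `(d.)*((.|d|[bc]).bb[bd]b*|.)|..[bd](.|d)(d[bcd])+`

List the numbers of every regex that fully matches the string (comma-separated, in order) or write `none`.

1 → no match — must end with 'db'
2 → no match
3 → no match
4 → no match
5 → no match
6 → match

6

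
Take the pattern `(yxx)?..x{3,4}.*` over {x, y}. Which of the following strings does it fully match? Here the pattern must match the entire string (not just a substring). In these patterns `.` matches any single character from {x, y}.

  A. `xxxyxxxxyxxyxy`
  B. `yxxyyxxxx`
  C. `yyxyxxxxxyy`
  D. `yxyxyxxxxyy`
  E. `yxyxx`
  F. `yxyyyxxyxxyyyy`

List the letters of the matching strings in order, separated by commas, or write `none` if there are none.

A → no match
B → match
C → no match
D → no match
E → no match
F → no match

B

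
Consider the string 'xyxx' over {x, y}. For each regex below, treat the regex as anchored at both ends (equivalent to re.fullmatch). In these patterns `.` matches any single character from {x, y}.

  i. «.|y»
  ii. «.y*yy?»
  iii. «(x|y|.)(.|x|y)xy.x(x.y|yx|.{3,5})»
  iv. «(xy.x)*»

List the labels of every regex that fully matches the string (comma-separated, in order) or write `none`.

i → no match
ii → no match
iii → no match
iv → match

iv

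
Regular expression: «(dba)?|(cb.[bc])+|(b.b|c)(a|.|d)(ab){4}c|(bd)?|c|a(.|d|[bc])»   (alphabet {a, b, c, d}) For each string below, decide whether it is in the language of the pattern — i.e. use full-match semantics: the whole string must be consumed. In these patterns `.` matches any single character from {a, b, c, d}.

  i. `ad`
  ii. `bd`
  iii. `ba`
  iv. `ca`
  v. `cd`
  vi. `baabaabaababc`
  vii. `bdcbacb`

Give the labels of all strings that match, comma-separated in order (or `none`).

i → match
ii → match
iii → no match
iv → no match
v → no match
vi → no match
vii → no match

i, ii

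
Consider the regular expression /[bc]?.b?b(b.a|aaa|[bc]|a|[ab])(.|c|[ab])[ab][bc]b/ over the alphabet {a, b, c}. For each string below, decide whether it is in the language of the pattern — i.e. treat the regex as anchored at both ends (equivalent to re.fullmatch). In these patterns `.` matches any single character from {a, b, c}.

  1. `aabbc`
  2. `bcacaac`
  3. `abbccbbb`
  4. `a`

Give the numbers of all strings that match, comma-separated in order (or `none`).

3

1 → no match — must end with `b`
2 → no match — must end with `b`
3 → match
4 → no match — must end with `b`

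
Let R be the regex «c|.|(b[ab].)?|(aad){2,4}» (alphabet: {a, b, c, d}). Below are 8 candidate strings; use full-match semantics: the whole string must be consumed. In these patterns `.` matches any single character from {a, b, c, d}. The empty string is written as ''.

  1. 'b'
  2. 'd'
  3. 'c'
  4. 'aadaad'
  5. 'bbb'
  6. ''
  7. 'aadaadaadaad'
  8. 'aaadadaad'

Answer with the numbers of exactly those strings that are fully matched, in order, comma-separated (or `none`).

1 → match
2 → match
3 → match
4 → match
5 → match
6 → match
7 → match
8 → no match

1, 2, 3, 4, 5, 6, 7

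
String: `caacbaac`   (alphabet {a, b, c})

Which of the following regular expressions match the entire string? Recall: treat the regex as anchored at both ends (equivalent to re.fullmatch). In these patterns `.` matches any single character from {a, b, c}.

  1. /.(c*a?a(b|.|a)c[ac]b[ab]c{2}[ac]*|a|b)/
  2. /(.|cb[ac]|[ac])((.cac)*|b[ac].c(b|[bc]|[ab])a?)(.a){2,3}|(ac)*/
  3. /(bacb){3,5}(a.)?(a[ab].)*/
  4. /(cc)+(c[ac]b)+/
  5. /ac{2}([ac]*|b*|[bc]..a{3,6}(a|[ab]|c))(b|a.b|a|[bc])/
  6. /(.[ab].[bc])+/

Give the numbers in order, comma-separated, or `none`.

1 → no match
2 → no match
3 → no match — must start with `bacb`
4 → no match — must start with `cc`
5 → no match — must start with `ac`
6 → match

6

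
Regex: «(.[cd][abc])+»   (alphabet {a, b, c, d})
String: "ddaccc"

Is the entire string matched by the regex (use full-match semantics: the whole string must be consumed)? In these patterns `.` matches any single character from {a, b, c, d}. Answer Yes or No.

Yes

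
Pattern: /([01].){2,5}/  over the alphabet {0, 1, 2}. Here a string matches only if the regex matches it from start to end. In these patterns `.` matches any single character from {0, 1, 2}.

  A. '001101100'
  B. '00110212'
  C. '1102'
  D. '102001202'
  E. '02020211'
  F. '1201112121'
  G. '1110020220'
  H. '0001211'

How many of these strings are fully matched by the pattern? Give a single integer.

3

A → no match
B → match
C → match
D → no match
E → match
F → no match
G → no match
H → no match
Total matched: 3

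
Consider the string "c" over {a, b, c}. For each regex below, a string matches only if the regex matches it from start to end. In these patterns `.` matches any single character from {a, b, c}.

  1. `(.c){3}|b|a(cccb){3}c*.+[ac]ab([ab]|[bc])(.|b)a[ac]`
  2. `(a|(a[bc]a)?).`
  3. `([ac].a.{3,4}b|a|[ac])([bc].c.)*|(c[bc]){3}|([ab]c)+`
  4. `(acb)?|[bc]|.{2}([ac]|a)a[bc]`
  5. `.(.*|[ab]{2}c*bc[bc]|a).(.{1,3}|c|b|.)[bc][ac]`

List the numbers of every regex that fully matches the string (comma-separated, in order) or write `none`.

1 → no match
2 → match
3 → match
4 → match
5 → no match

2, 3, 4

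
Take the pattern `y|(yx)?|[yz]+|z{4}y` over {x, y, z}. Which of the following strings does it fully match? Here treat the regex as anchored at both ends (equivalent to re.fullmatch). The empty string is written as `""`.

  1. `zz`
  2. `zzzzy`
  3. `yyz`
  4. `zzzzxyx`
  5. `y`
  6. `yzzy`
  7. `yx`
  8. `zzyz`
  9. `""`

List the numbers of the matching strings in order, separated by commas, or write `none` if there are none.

1, 2, 3, 5, 6, 7, 8, 9

1 → match
2 → match
3 → match
4 → no match
5 → match
6 → match
7 → match
8 → match
9 → match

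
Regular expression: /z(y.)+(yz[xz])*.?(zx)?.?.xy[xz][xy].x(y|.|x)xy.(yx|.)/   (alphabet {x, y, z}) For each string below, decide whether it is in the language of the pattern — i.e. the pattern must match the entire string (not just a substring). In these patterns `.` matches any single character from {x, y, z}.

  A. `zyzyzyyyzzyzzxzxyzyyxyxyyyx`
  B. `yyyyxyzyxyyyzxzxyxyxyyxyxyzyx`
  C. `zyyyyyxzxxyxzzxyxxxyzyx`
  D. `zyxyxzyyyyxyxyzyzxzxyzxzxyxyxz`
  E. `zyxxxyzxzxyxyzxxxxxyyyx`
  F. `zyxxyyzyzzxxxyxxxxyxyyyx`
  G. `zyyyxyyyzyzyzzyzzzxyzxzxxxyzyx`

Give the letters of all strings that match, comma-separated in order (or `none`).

A, G

A → match
B → no match — must start with `zy`
C → no match
D → no match
E → no match
F → no match
G → match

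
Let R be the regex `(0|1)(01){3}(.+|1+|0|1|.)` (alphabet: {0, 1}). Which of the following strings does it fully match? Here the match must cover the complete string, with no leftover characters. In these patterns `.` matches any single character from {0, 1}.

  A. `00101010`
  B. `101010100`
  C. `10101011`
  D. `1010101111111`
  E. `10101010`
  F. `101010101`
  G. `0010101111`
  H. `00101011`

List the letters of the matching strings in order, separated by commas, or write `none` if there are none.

A, B, C, D, E, F, G, H

A → match
B → match
C → match
D → match
E → match
F → match
G → match
H → match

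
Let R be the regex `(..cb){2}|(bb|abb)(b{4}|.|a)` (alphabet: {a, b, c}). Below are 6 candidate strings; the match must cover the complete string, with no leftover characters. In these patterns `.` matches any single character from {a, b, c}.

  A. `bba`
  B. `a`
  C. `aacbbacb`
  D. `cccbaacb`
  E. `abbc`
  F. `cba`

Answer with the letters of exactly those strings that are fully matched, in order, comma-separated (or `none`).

A. `bba` → match
B. `a` → no match
C. `aacbbacb` → match
D. `cccbaacb` → match
E. `abbc` → match
F. `cba` → no match

A, C, D, E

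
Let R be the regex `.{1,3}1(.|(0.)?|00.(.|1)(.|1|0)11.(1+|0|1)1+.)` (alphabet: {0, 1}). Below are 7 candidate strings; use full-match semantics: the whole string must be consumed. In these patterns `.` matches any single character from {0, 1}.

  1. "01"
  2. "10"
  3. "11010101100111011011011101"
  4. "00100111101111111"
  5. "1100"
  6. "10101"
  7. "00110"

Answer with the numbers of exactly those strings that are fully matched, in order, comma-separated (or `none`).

1, 5, 6, 7

1 → match
2 → no match
3 → no match
4 → no match
5 → match
6 → match
7 → match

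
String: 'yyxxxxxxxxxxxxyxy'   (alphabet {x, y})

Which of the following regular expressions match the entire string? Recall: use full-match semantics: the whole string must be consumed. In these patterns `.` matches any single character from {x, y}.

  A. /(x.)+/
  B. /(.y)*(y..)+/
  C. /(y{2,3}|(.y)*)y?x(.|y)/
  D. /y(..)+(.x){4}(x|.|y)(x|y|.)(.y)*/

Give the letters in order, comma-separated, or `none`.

A → no match — must start with 'x'
B → no match
C → no match
D → match

D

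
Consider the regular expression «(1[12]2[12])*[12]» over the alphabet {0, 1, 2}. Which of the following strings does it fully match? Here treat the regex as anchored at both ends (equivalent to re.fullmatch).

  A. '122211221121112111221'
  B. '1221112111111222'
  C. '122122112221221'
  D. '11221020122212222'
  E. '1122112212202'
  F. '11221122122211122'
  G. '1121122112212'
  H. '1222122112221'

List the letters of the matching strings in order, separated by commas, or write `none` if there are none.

A → match
B → no match
C → no match
D → no match
E → no match
F → no match
G → match
H → match

A, G, H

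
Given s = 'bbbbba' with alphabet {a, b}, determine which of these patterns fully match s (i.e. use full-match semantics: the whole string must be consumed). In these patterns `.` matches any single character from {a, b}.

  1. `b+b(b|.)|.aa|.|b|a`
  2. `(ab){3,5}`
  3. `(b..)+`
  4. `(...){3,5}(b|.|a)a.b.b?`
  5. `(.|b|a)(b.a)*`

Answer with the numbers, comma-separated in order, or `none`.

1, 3

1 → match
2 → no match — must start with 'ab'
3 → match
4 → no match
5 → no match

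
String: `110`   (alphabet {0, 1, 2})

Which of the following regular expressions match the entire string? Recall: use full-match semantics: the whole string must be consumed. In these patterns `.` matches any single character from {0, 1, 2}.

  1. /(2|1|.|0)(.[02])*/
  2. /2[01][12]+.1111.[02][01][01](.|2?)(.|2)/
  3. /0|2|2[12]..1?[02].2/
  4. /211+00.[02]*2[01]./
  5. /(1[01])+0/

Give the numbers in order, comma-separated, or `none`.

1, 5

1 → match
2 → no match — must start with `2`
3 → no match
4 → no match — must start with `211`
5 → match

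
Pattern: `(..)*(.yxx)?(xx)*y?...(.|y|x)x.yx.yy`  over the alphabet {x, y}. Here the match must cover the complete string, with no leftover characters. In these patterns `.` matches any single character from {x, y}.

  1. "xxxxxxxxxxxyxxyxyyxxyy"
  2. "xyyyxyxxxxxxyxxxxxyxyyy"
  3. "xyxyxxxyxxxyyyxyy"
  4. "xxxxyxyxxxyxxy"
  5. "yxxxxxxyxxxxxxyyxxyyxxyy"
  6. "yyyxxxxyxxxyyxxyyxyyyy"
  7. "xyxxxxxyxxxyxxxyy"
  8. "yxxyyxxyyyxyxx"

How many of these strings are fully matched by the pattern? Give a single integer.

1 → no match
2 → match
3 → no match
4 → no match — must end with "yy"
5 → no match
6 → no match
7 → no match
8 → no match — must end with "yy"
Total matched: 1

1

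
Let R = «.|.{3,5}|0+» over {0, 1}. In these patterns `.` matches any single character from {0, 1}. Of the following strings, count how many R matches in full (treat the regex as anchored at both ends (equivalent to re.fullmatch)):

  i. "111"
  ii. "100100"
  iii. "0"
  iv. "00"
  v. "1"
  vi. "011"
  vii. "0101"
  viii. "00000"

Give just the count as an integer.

7

i. "111" → match
ii. "100100" → no match
iii. "0" → match
iv. "00" → match
v. "1" → match
vi. "011" → match
vii. "0101" → match
viii. "00000" → match
Total matched: 7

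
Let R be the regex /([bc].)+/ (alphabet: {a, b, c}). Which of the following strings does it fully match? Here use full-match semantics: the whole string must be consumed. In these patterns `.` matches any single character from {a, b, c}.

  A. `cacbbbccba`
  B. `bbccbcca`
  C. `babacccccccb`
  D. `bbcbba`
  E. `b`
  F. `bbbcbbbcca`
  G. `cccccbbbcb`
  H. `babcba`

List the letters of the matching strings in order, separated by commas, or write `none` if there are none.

A, B, C, D, F, G, H

A. `cacbbbccba` → match
B. `bbccbcca` → match
C. `babacccccccb` → match
D. `bbcbba` → match
E. `b` → no match
F. `bbbcbbbcca` → match
G. `cccccbbbcb` → match
H. `babcba` → match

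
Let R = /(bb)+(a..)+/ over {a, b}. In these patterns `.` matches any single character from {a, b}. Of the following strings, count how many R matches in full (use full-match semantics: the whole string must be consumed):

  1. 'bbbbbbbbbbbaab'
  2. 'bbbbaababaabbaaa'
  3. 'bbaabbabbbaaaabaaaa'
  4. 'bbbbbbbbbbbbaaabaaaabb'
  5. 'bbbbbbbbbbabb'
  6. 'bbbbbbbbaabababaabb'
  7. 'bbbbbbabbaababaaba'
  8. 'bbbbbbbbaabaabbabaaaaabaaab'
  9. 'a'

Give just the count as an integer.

1 → no match
2 → match
3 → no match
4 → no match
5 → match
6 → no match
7 → match
8 → no match
9 → no match — must start with 'bb'
Total matched: 3

3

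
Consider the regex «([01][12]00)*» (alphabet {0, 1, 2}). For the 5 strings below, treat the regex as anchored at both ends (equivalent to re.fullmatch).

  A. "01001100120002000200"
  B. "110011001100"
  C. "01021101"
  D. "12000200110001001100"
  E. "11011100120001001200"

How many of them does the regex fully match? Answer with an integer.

A → match
B → match
C → no match
D → match
E → no match
Total matched: 3

3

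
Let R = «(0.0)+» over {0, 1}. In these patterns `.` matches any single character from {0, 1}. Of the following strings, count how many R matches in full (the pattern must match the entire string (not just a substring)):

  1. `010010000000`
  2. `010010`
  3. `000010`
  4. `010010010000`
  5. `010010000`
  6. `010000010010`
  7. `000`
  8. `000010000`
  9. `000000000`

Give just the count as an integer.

1 → match
2 → match
3 → match
4 → match
5 → match
6 → match
7 → match
8 → match
9 → match
Total matched: 9

9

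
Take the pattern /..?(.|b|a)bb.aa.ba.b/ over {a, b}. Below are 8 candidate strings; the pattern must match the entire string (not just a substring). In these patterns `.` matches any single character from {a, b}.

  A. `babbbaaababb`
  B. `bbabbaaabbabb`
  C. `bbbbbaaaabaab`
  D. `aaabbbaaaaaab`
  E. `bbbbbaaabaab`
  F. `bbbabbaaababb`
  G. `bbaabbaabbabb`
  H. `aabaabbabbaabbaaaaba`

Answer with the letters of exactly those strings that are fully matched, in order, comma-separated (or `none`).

A → match
B → match
C → match
D → no match
E → match
F → no match
G → no match
H → no match — must end with `b`

A, B, C, E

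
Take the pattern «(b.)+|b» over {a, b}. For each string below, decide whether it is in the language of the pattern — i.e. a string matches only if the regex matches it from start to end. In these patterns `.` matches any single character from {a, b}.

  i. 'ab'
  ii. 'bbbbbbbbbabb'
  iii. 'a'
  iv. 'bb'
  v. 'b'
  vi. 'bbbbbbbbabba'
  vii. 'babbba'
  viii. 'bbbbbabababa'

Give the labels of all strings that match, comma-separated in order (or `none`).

i → no match — must start with 'b'
ii → match
iii → no match — must start with 'b'
iv → match
v → match
vi → no match
vii → match
viii → match

ii, iv, v, vii, viii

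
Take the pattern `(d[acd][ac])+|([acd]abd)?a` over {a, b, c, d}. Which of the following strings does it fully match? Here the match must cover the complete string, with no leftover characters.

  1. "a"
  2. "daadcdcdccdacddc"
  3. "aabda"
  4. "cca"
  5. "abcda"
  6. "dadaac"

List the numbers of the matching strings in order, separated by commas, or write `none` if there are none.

1, 3

1 → match
2 → no match
3 → match
4 → no match
5 → no match
6 → no match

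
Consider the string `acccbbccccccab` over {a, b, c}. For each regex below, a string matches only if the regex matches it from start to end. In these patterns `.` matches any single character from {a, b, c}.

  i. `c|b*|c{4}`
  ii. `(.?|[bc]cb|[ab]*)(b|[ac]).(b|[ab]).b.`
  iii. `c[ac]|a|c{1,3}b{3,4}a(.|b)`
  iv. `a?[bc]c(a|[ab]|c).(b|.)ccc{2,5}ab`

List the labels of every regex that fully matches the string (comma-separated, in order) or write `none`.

i → no match
ii → no match
iii → no match
iv → match

iv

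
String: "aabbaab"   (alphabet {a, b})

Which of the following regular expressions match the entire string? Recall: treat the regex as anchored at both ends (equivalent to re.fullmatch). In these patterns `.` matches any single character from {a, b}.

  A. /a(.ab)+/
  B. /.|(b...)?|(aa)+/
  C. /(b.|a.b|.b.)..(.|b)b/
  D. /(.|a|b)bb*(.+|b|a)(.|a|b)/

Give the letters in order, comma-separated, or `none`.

C

A → no match
B → no match
C → match
D → no match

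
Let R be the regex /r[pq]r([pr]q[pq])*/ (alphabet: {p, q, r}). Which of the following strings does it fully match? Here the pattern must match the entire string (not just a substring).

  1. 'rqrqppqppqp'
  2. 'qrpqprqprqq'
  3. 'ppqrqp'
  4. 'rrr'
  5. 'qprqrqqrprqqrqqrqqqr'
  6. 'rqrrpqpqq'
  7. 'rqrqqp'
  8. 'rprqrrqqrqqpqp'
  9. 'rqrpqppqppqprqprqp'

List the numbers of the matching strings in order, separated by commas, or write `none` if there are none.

1 → no match
2 → no match — must start with 'r'
3 → no match — must start with 'r'
4 → no match
5 → no match — must start with 'r'
6 → no match
7 → no match
8 → no match
9 → match

9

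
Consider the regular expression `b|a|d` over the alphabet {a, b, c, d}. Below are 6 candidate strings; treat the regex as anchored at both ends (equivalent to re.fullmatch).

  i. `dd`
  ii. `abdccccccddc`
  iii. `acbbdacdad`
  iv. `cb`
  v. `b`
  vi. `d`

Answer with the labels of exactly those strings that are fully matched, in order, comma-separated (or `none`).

i → no match
ii → no match
iii → no match
iv → no match
v → match
vi → match

v, vi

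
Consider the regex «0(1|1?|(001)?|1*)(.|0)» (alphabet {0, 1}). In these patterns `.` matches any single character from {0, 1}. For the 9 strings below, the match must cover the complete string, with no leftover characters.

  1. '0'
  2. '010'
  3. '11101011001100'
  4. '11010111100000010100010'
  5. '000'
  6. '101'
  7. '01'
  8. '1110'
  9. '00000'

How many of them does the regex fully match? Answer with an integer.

1 → no match
2 → match
3 → no match — must start with '0'
4 → no match — must start with '0'
5 → no match
6 → no match — must start with '0'
7 → match
8 → no match — must start with '0'
9 → no match
Total matched: 2

2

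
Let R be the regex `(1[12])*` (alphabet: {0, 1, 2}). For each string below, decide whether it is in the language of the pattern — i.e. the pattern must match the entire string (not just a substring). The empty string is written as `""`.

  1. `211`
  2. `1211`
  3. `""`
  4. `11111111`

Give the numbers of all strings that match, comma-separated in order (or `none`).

1 → no match
2 → match
3 → match
4 → match

2, 3, 4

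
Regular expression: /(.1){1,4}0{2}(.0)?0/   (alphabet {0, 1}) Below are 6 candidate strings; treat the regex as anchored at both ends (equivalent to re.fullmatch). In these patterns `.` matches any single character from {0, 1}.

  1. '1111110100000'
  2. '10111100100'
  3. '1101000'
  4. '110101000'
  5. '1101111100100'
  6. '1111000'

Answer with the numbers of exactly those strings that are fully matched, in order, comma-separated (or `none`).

1 → match
2 → no match
3 → match
4 → match
5 → match
6 → match

1, 3, 4, 5, 6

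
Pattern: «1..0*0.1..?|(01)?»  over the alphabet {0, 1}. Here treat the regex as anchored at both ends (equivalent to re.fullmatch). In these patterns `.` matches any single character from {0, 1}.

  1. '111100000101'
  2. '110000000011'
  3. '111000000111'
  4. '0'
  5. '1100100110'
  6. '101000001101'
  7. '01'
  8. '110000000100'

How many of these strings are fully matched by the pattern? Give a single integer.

1. '111100000101' → no match
2. '110000000011' → match
3. '111000000111' → match
4. '0' → no match
5. '1100100110' → no match
6. '101000001101' → match
7. '01' → match
8. '110000000100' → match
Total matched: 5

5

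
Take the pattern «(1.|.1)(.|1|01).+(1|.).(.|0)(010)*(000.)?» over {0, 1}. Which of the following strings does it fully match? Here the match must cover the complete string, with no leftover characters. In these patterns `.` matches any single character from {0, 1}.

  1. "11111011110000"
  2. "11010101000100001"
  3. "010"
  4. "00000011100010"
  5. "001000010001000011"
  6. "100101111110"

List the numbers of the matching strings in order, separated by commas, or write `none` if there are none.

1 → match
2 → match
3 → no match
4 → no match
5 → no match
6 → match

1, 2, 6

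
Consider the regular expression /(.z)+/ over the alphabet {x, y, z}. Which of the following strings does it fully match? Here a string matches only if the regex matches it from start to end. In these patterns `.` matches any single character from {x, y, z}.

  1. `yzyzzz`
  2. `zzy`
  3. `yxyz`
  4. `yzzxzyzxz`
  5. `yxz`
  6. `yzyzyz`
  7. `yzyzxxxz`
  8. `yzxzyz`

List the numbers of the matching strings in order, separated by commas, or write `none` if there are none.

1 → match
2 → no match — must end with `z`
3 → no match
4 → no match
5 → no match
6 → match
7 → no match
8 → match

1, 6, 8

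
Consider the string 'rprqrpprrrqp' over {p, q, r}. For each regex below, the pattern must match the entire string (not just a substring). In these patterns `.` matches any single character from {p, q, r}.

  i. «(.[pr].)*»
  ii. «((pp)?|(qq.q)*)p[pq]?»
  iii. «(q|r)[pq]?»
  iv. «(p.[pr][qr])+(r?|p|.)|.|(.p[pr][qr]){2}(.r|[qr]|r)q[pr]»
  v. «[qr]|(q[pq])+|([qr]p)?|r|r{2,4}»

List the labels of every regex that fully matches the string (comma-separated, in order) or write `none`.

i → no match
ii → no match
iii → no match
iv → match
v → no match

iv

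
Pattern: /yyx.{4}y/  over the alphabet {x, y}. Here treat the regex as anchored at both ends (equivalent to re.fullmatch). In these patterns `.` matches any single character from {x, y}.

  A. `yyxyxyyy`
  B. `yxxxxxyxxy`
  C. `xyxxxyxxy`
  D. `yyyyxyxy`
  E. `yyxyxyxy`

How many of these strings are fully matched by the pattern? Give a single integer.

A → match
B → no match — must start with `yyx`
C → no match — must start with `yyx`
D → no match — must start with `yyx`
E → match
Total matched: 2

2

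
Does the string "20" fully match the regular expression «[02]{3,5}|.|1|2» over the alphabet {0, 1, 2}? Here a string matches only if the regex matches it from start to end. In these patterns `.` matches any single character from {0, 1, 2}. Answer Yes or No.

No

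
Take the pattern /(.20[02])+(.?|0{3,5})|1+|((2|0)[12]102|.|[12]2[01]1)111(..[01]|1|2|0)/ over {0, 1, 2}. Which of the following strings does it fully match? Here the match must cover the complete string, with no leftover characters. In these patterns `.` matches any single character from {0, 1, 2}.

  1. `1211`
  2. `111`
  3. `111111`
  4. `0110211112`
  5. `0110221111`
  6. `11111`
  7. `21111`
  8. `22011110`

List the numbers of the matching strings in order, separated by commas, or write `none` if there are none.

2, 3, 6, 7, 8

1 → no match
2 → match
3 → match
4 → no match
5 → no match
6 → match
7 → match
8 → match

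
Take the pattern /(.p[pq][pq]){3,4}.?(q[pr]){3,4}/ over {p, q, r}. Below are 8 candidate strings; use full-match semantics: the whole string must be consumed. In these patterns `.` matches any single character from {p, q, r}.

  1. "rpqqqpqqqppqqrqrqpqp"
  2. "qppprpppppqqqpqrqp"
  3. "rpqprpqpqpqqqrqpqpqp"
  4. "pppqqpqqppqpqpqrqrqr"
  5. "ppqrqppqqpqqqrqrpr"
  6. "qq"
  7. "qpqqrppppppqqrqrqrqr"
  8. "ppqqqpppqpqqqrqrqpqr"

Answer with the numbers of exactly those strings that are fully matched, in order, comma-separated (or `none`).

1 → match
2 → match
3 → match
4 → match
5 → no match
6 → no match
7 → match
8 → match

1, 2, 3, 4, 7, 8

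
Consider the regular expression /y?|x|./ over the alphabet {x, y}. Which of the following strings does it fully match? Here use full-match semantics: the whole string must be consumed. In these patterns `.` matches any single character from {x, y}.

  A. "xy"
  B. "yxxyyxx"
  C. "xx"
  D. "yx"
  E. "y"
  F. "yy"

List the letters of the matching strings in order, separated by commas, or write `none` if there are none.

E

A → no match
B → no match
C → no match
D → no match
E → match
F → no match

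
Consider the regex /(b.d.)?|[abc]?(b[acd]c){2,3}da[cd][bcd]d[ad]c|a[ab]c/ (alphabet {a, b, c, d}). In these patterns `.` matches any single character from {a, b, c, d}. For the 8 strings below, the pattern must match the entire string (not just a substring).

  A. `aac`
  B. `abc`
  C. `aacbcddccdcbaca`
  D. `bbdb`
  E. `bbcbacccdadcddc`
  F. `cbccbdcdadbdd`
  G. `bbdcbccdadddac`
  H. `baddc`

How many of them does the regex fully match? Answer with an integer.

A. `aac` → match
B. `abc` → match
C → no match
D. `bbdb` → match
E → no match
F → no match
G → match
H. `baddc` → no match
Total matched: 4

4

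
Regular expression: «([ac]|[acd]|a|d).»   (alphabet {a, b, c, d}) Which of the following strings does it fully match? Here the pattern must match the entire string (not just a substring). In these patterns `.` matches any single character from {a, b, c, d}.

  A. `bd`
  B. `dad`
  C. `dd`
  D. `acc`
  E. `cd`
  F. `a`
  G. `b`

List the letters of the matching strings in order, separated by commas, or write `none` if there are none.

A. `bd` → no match
B. `dad` → no match
C. `dd` → match
D. `acc` → no match
E. `cd` → match
F. `a` → no match
G. `b` → no match

C, E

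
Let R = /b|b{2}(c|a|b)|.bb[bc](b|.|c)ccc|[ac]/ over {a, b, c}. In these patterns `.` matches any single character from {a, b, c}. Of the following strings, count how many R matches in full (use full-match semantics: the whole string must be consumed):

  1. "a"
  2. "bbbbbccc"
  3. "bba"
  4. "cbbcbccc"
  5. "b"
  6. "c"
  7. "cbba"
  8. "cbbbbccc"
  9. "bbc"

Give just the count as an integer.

1 → match
2 → match
3 → match
4 → match
5 → match
6 → match
7 → no match
8 → match
9 → match
Total matched: 8

8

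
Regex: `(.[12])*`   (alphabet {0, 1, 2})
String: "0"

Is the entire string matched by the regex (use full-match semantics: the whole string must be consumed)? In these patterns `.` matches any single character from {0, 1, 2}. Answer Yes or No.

No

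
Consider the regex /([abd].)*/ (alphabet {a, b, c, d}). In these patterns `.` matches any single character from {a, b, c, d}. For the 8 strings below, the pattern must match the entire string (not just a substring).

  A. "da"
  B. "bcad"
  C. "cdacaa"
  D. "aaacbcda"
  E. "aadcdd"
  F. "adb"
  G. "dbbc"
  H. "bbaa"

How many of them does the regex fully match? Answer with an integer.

A → match
B → match
C → no match
D → match
E → match
F → no match
G → match
H → match
Total matched: 6

6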